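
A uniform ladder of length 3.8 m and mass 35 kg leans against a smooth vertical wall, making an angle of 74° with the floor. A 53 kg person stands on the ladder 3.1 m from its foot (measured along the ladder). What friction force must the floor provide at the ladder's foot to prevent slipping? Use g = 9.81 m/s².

f ≈ 171 N

Take moments about the foot of the ladder.
Ladder weight 35×9.81 = 343.4 N acts at 1.9 m along the ladder; its horizontal arm is 1.9·cos74° = 0.5237 m → τ = 179.8 N·m clockwise.
Person: 53×9.81 = 519.9 N at 3.1 m → arm 0.8545 m → τ = 444.3 N·m clockwise.
Wall normal N acts horizontally at the top; its moment arm is the height L sinθ = 3.8·sin74° = 3.653 m, counterclockwise.
Setting net torque to zero: N × 3.653 = 624.1 → N = 171 N.
ΣFx = 0: friction at the foot balances the wall's push, so f = N_wall = 171 N.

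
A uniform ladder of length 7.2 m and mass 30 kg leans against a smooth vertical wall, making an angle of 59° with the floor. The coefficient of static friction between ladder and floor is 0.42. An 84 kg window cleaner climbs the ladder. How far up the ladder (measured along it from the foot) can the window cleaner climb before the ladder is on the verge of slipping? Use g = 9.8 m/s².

d ≈ 5.54 m

Taking torques about the foot of the ladder:
Ladder weight 30×9.8 = 294 N acts at 3.6 m along the ladder; its horizontal arm is 3.6·cos59° = 1.854 m → τ = 545.1 N·m clockwise.
Window cleaner weight 84×9.8 = 823.2 N at distance d → arm d·cos59° → τ = 823.2·d·0.515 clockwise.
Wall normal N at the top has arm L sinθ = 6.172 m counterclockwise, so Στ = 0 gives N·6.172 = 545.1 + 423.9·d.
ΣFy = 0 ⇒ N_floor = 1117 N, so the maximum friction is μ_s·N_floor = 0.42×1117 = 469.1 N. ΣFx = 0 ⇒ N_wall = f, so at the slipping point N = 469.1 N.
Substituting: 469.1×6.172 = 545.1 + 423.9·d ⇒ d = (2895 − 545.1) / 423.9 = 5.54 m.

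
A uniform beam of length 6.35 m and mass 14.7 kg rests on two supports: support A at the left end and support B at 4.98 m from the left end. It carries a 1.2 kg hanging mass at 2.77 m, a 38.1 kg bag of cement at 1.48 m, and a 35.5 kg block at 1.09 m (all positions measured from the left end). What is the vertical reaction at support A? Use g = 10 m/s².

R_A ≈ 604 N

Sum moments about support B (its reaction then has zero moment arm).
Beam weight: 14.7 × 10 = 147 N down at 3.175 m → arm 1.805 m, τ = 147 × 1.805 = 265.3 N·m counterclockwise.
Hanging mass: 1.2 × 10 = 12 N down at 2.77 m → arm 2.21 m, τ = 12 × 2.21 = 26.52 N·m counterclockwise.
Bag of cement: 38.1 × 10 = 381 N down at 1.48 m → arm 3.5 m, τ = 381 × 3.5 = 1334 N·m counterclockwise.
Block: 35.5 × 10 = 355 N down at 1.09 m → arm 3.89 m, τ = 355 × 3.89 = 1381 N·m counterclockwise.
Net load moment about support B = 3007 N·m counterclockwise.
Reaction R at support A is upward at 0 m, arm 4.98 m → moment R × 4.98 clockwise.
Balancing moments: R × 4.98 = 3007, giving R = 604 N.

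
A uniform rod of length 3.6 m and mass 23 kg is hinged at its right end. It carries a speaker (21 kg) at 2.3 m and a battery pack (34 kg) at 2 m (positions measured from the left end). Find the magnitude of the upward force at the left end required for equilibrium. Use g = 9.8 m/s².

About the right end:
Beam weight: 23 × 9.8 = 225.4 N down at 1.8 m → arm 1.8 m, τ = 225.4 × 1.8 = 405.7 N·m counterclockwise.
Speaker: 21 × 9.8 = 205.8 N down at 2.3 m → arm 1.3 m, τ = 205.8 × 1.3 = 267.5 N·m counterclockwise.
Battery pack: 34 × 9.8 = 333.2 N down at 2 m → arm 1.6 m, τ = 333.2 × 1.6 = 533.1 N·m counterclockwise.
Net moment of the loads = 1206 N·m counterclockwise.
The upward force F acts at the left end, arm 3.6 m, giving F × 3.6 clockwise.
Στ = 0 ⇒ F × 3.6 = 1206 ⇒ F = 1206 / 3.6 = 335 N.

F ≈ 335 N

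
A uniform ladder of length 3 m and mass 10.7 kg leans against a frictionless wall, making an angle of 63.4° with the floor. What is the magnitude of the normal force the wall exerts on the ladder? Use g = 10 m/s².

N_wall ≈ 26.8 N

About the foot of the ladder:
Ladder weight 10.7×10 = 107 N acts at 1.5 m along the ladder; its horizontal arm is 1.5·cos63.4° = 0.6716 m → τ = 71.86 N·m clockwise.
Wall normal N acts horizontally at the top; its moment arm is the height L sinθ = 3·sin63.4° = 2.682 m, counterclockwise.
Setting net torque to zero: N × 2.682 = 71.86 → N = 26.8 N.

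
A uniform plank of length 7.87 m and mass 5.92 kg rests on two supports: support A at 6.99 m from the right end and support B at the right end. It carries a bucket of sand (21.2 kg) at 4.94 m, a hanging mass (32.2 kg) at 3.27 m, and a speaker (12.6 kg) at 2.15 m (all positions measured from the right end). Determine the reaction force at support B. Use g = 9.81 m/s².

R_B ≈ 340 N

About support A:
Beam weight: 5.92 × 9.81 = 58.08 N down at 3.935 m → arm 3.055 m, τ = 58.08 × 3.055 = 177.4 N·m clockwise.
Bucket of sand: 21.2 × 9.81 = 208 N down at 4.94 m → arm 2.05 m, τ = 208 × 2.05 = 426.4 N·m clockwise.
Hanging mass: 32.2 × 9.81 = 315.9 N down at 3.27 m → arm 3.72 m, τ = 315.9 × 3.72 = 1175 N·m clockwise.
Speaker: 12.6 × 9.81 = 123.6 N down at 2.15 m → arm 4.84 m, τ = 123.6 × 4.84 = 598.2 N·m clockwise.
Net load moment about support A = 2377 N·m clockwise.
Reaction R at support B is upward at 0 m, arm 6.99 m → moment R × 6.99 counterclockwise.
For rotational equilibrium, R × 6.99 = 2377, so R = 340 N.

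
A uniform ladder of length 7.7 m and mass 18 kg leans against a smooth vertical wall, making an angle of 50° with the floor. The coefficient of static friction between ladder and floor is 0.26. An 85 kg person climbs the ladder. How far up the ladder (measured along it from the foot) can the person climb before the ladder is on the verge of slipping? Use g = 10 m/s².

d ≈ 2.08 m

Take moments about the foot of the ladder.
Ladder weight 18×10 = 180 N acts at 3.85 m along the ladder; its horizontal arm is 3.85·cos50° = 2.475 m → τ = 445.5 N·m clockwise.
Person weight 85×10 = 850 N at distance d → arm d·cos50° → τ = 850·d·0.6428 clockwise.
Wall normal N at the top has arm L sinθ = 5.899 m counterclockwise, so Στ = 0 gives N·5.899 = 445.5 + 546.4·d.
ΣFy = 0 ⇒ N_floor = 1030 N, so the maximum friction is μ_s·N_floor = 0.26×1030 = 267.8 N. ΣFx = 0 ⇒ N_wall = f, so at the slipping point N = 267.8 N.
Substituting: 267.8×5.899 = 445.5 + 546.4·d ⇒ d = (1580 − 445.5) / 546.4 = 2.08 m.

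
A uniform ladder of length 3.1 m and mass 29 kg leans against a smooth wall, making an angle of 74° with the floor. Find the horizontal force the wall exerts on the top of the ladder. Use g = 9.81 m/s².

Taking torques about the foot of the ladder:
Ladder weight 29×9.81 = 284.5 N acts at 1.55 m along the ladder; its horizontal arm is 1.55·cos74° = 0.4272 m → τ = 121.5 N·m clockwise.
Wall normal N acts horizontally at the top; its moment arm is the height L sinθ = 3.1·sin74° = 2.98 m, counterclockwise.
Στ = 0 ⇒ N × 2.98 = 121.5 ⇒ N = 40.8 N.

N_wall ≈ 40.8 N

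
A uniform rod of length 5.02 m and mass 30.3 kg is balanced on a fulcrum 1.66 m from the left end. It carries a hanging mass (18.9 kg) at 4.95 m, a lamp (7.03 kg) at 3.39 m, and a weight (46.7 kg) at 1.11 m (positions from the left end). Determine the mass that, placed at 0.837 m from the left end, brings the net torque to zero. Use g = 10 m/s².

m ≈ 90.4 kg

Choose the fulcrum (at 1.66 m from the left end) as the axis so the support reaction has zero arm there.
Beam weight: 30.3 × 10 = 303 N down at 2.51 m → arm 0.85 m, τ = 303 × 0.85 = 257.6 N·m clockwise.
Hanging mass: 18.9 × 10 = 189 N down at 4.95 m → arm 3.29 m, τ = 189 × 3.29 = 621.8 N·m clockwise.
Lamp: 7.03 × 10 = 70.3 N down at 3.39 m → arm 1.73 m, τ = 70.3 × 1.73 = 121.6 N·m clockwise.
Weight: 46.7 × 10 = 467 N down at 1.11 m → arm 0.55 m, τ = 467 × 0.55 = 256.9 N·m counterclockwise.
Net moment of known loads = 744.1 N·m clockwise.
An unknown mass m at 0.837 m has arm 0.823 m; its moment is m·g·0.823 counterclockwise.
Στ = 0 ⇒ m × 10 × 0.823 = 744.1 ⇒ m = 744.1 / (10 × 0.823) = 90.4 kg.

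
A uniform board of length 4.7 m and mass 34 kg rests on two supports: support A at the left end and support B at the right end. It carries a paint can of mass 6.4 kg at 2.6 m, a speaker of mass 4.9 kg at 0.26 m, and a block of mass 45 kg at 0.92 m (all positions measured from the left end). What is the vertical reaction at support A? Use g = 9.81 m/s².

About support B:
Beam weight: 34 × 9.81 = 333.5 N down at 2.35 m → arm 2.35 m, τ = 333.5 × 2.35 = 783.7 N·m counterclockwise.
Paint can: 6.4 × 9.81 = 62.78 N down at 2.6 m → arm 2.1 m, τ = 62.78 × 2.1 = 131.8 N·m counterclockwise.
Speaker: 4.9 × 9.81 = 48.07 N down at 0.26 m → arm 4.44 m, τ = 48.07 × 4.44 = 213.4 N·m counterclockwise.
Block: 45 × 9.81 = 441.5 N down at 0.92 m → arm 3.78 m, τ = 441.5 × 3.78 = 1669 N·m counterclockwise.
Net load moment about support B = 2798 N·m counterclockwise.
Reaction R at support A is upward at 0 m, arm 4.7 m → moment R × 4.7 clockwise.
For rotational equilibrium, R × 4.7 = 2798, so R = 595 N.

R_A ≈ 595 N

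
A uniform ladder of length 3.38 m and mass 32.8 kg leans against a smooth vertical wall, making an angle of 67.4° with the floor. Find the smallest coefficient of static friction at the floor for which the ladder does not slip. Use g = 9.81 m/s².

μ_min ≈ 0.208

Choose the foot of the ladder as the axis so the floor normal and friction both act there and drop out.
Ladder weight 32.8×9.81 = 321.8 N acts at 1.69 m along the ladder; its horizontal arm is 1.69·cos67.4° = 0.6495 m → τ = 209 N·m clockwise.
Wall normal N acts horizontally at the top; its moment arm is the height L sinθ = 3.38·sin67.4° = 3.12 m, counterclockwise.
Setting net torque to zero: N × 3.12 = 209 → N = 66.99 N.
ΣFx = 0 ⇒ f = N_wall = 66.99 N. ΣFy = 0 ⇒ N_floor = 321.8 N.
μ_min = f / N_floor = 66.99 / 321.8 = 0.208.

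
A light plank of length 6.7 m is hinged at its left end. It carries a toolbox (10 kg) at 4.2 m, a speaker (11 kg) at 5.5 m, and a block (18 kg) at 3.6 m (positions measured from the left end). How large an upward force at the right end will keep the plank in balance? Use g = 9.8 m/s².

About the left end:
Toolbox: 10 × 9.8 = 98 N down at 4.2 m → arm 4.2 m, τ = 98 × 4.2 = 411.6 N·m clockwise.
Speaker: 11 × 9.8 = 107.8 N down at 5.5 m → arm 5.5 m, τ = 107.8 × 5.5 = 592.9 N·m clockwise.
Block: 18 × 9.8 = 176.4 N down at 3.6 m → arm 3.6 m, τ = 176.4 × 3.6 = 635 N·m clockwise.
Net moment of the loads = 1640 N·m clockwise.
The upward force F acts at the right end, arm 6.7 m, giving F × 6.7 counterclockwise.
Balancing moments: F × 6.7 = 1640, giving F = 1640 / 6.7 = 245 N.

F ≈ 245 N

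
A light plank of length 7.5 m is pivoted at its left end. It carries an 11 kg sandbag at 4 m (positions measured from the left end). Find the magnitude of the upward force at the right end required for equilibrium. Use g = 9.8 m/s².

F ≈ 57.5 N

About the left end:
Sandbag: 11 × 9.8 = 107.8 N down at 4 m → arm 4 m, τ = 107.8 × 4 = 431.2 N·m clockwise.
Net moment of the loads = 431.2 N·m clockwise.
The upward force F acts at the right end, arm 7.5 m, giving F × 7.5 counterclockwise.
For rotational equilibrium, F × 7.5 = 431.2, so F = 431.2 / 7.5 = 57.5 N.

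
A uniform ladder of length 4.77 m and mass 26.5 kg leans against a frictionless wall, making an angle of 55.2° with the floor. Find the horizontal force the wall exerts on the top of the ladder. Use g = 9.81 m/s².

Sum moments about the foot of the ladder (the floor normal and friction both act there and drop out).
Ladder weight 26.5×9.81 = 260 N acts at 2.385 m along the ladder; its horizontal arm is 2.385·cos55.2° = 1.361 m → τ = 353.9 N·m clockwise.
Wall normal N acts horizontally at the top; its moment arm is the height L sinθ = 4.77·sin55.2° = 3.917 m, counterclockwise.
Στ = 0 ⇒ N × 3.917 = 353.9 ⇒ N = 90.3 N.

N_wall ≈ 90.3 N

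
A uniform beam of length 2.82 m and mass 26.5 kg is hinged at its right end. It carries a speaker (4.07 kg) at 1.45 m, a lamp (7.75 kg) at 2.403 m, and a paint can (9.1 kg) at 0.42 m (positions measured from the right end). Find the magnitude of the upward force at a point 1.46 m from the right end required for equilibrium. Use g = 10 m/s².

F ≈ 450 N

About the right end:
Beam weight: 26.5 × 10 = 265 N down at 1.41 m → arm 1.41 m, τ = 265 × 1.41 = 373.6 N·m counterclockwise.
Speaker: 4.07 × 10 = 40.7 N down at 1.45 m → arm 1.45 m, τ = 40.7 × 1.45 = 59.02 N·m counterclockwise.
Lamp: 7.75 × 10 = 77.5 N down at 2.403 m → arm 2.403 m, τ = 77.5 × 2.403 = 186.2 N·m counterclockwise.
Paint can: 9.1 × 10 = 91 N down at 0.42 m → arm 0.42 m, τ = 91 × 0.42 = 38.22 N·m counterclockwise.
Net moment of the loads = 657 N·m counterclockwise.
The upward force F acts at a point 1.46 m from the right end, arm 1.46 m, giving F × 1.46 clockwise.
For rotational equilibrium, F × 1.46 = 657, so F = 657 / 1.46 = 450 N.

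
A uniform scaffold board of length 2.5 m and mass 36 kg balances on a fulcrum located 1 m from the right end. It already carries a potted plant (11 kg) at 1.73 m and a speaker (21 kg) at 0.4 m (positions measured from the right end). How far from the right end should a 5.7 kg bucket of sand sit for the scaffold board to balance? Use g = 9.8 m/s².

x ≈ 0.223 m from the right end

Take moments about the fulcrum (at 1 m from the right end).
Beam weight: 36 × 9.8 = 352.8 N down at 1.25 m → arm 0.25 m, τ = 352.8 × 0.25 = 88.2 N·m counterclockwise.
Potted plant: 11 × 9.8 = 107.8 N down at 1.73 m → arm 0.73 m, τ = 107.8 × 0.73 = 78.69 N·m counterclockwise.
Speaker: 21 × 9.8 = 205.8 N down at 0.4 m → arm 0.6 m, τ = 205.8 × 0.6 = 123.5 N·m clockwise.
Net moment of existing loads = 43.39 N·m counterclockwise.
The bucket of sand weighs 5.7 × 9.8 = 55.86 N and must supply an equal clockwise moment, so its lever arm about the fulcrum is 43.39 / 55.86 = 0.777 m.
That puts it at 1 − 0.777 = 0.223 m from the right end.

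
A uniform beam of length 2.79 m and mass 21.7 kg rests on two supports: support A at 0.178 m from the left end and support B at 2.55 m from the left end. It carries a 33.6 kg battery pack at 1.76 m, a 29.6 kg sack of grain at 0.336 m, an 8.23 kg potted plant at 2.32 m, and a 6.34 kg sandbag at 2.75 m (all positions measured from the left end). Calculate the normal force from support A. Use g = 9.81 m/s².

R_A ≈ 487 N

Take moments about support B.
Beam weight: 21.7 × 9.81 = 212.9 N down at 1.395 m → arm 1.155 m, τ = 212.9 × 1.155 = 245.9 N·m counterclockwise.
Battery pack: 33.6 × 9.81 = 329.6 N down at 1.76 m → arm 0.79 m, τ = 329.6 × 0.79 = 260.4 N·m counterclockwise.
Sack of grain: 29.6 × 9.81 = 290.4 N down at 0.336 m → arm 2.214 m, τ = 290.4 × 2.214 = 642.9 N·m counterclockwise.
Potted plant: 8.23 × 9.81 = 80.74 N down at 2.32 m → arm 0.23 m, τ = 80.74 × 0.23 = 18.57 N·m counterclockwise.
Sandbag: 6.34 × 9.81 = 62.2 N down at 2.75 m → arm 0.2 m, τ = 62.2 × 0.2 = 12.44 N·m clockwise.
Net load moment about support B = 1155 N·m counterclockwise.
Reaction R at support A is upward at 0.178 m, arm 2.372 m → moment R × 2.372 clockwise.
For rotational equilibrium, R × 2.372 = 1155, so R = 487 N.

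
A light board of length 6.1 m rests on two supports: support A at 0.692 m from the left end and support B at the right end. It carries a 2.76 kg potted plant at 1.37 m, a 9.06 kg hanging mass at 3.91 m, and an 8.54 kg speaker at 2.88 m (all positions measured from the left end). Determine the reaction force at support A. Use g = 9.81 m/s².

R_A ≈ 110 N

Sum moments about support B (its reaction then has zero moment arm).
Potted plant: 2.76 × 9.81 = 27.08 N down at 1.37 m → arm 4.73 m, τ = 27.08 × 4.73 = 128.1 N·m counterclockwise.
Hanging mass: 9.06 × 9.81 = 88.88 N down at 3.91 m → arm 2.19 m, τ = 88.88 × 2.19 = 194.6 N·m counterclockwise.
Speaker: 8.54 × 9.81 = 83.78 N down at 2.88 m → arm 3.22 m, τ = 83.78 × 3.22 = 269.8 N·m counterclockwise.
Net load moment about support B = 592.5 N·m counterclockwise.
Reaction R at support A is upward at 0.692 m, arm 5.408 m → moment R × 5.408 clockwise.
Balancing moments: R × 5.408 = 592.5, giving R = 110 N.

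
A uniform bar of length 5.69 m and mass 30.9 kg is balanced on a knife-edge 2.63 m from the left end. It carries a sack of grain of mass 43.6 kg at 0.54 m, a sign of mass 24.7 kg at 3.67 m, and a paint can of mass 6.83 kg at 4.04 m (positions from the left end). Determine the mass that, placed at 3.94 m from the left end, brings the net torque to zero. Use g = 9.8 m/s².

About the knife-edge (at 2.63 m from the left end):
Beam weight: 30.9 × 9.8 = 302.8 N down at 2.845 m → arm 0.215 m, τ = 302.8 × 0.215 = 65.1 N·m clockwise.
Sack of grain: 43.6 × 9.8 = 427.3 N down at 0.54 m → arm 2.09 m, τ = 427.3 × 2.09 = 893.1 N·m counterclockwise.
Sign: 24.7 × 9.8 = 242.1 N down at 3.67 m → arm 1.04 m, τ = 242.1 × 1.04 = 251.8 N·m clockwise.
Paint can: 6.83 × 9.8 = 66.93 N down at 4.04 m → arm 1.41 m, τ = 66.93 × 1.41 = 94.37 N·m clockwise.
Net moment of known loads = 481.8 N·m counterclockwise.
An unknown mass m at 3.94 m has arm 1.31 m; its moment is m·g·1.31 clockwise.
Στ = 0 ⇒ m × 9.8 × 1.31 = 481.8 ⇒ m = 481.8 / (9.8 × 1.31) = 37.5 kg.

m ≈ 37.5 kg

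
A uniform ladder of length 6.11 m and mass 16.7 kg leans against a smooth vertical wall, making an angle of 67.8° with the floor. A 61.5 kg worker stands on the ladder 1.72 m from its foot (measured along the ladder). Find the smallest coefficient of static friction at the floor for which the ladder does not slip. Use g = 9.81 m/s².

Sum moments about the foot of the ladder (the floor normal and friction both act there and drop out).
Ladder weight 16.7×9.81 = 163.8 N acts at 3.055 m along the ladder; its horizontal arm is 3.055·cos67.8° = 1.154 m → τ = 189 N·m clockwise.
Worker: 61.5×9.81 = 603.3 N at 1.72 m → arm 0.6499 m → τ = 392.1 N·m clockwise.
Wall normal N acts horizontally at the top; its moment arm is the height L sinθ = 6.11·sin67.8° = 5.657 m, counterclockwise.
Setting net torque to zero: N × 5.657 = 581.1 → N = 102.7 N.
ΣFx = 0 ⇒ f = N_wall = 102.7 N. ΣFy = 0 ⇒ N_floor = 767.1 N.
μ_min = f / N_floor = 102.7 / 767.1 = 0.134.

μ_min ≈ 0.134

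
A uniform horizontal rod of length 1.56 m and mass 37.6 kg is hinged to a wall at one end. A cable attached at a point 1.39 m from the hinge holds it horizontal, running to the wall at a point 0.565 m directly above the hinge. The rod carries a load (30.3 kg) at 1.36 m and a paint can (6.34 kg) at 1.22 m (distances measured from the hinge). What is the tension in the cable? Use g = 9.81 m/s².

T ≈ 1470 N

Taking torques about the hinge:
Beam weight: 37.6 × 9.81 = 368.9 N down at 0.78 m → arm 0.78 m, τ = 368.9 × 0.78 = 287.7 N·m clockwise.
Load: 30.3 × 9.81 = 297.2 N down at 1.36 m → arm 1.36 m, τ = 297.2 × 1.36 = 404.2 N·m clockwise.
Paint can: 6.34 × 9.81 = 62.2 N down at 1.22 m → arm 1.22 m, τ = 62.2 × 1.22 = 75.88 N·m clockwise.
Total clockwise load moment = 767.8 N·m.
The cable tension T acts at 1.39 m; only its component perpendicular to the rod, T sinθ, produces torque. sinθ = h/√(h²+d²) = 0.565/√(0.565²+1.39²) = 0.3766.
Στ = 0 ⇒ T × 1.39 × 0.3766 = 767.8 ⇒ T = 767.8 / 0.5235 = 1470 N.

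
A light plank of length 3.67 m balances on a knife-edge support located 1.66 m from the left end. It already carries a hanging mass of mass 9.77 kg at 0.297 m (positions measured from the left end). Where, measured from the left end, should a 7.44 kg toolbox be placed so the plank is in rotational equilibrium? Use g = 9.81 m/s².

Taking torques about the knife-edge support (at 1.66 m from the left end):
Hanging mass: 9.77 × 9.81 = 95.84 N down at 0.297 m → arm 1.363 m, τ = 95.84 × 1.363 = 130.6 N·m counterclockwise.
Net moment of existing loads = 130.6 N·m counterclockwise.
The toolbox weighs 7.44 × 9.81 = 72.99 N and must supply an equal clockwise moment, so its lever arm about the knife-edge support is 130.6 / 72.99 = 1.79 m.
That puts it at 1.66 + 1.79 = 3.45 m from the left end.

x ≈ 3.45 m from the left end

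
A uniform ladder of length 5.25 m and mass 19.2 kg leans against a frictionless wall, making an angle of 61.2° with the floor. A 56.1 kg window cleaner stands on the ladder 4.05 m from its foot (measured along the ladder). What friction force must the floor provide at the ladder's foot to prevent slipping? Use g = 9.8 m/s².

f ≈ 285 N

Sum moments about the foot of the ladder (the floor normal and friction both act there and drop out).
Ladder weight 19.2×9.8 = 188.2 N acts at 2.625 m along the ladder; its horizontal arm is 2.625·cos61.2° = 1.265 m → τ = 238.1 N·m clockwise.
Window cleaner: 56.1×9.8 = 549.8 N at 4.05 m → arm 1.951 m → τ = 1073 N·m clockwise.
Wall normal N acts horizontally at the top; its moment arm is the height L sinθ = 5.25·sin61.2° = 4.601 m, counterclockwise.
Στ = 0 ⇒ N × 4.601 = 1311 ⇒ N = 285 N.
ΣFx = 0: friction at the foot balances the wall's push, so f = N_wall = 285 N.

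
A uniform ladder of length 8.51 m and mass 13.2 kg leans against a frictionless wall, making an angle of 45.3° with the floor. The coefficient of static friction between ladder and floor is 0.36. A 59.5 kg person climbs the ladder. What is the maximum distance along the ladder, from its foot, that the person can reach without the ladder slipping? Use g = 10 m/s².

d ≈ 2.84 m

Taking torques about the foot of the ladder:
Ladder weight 13.2×10 = 132 N acts at 4.255 m along the ladder; its horizontal arm is 4.255·cos45.3° = 2.993 m → τ = 395.1 N·m clockwise.
Person weight 59.5×10 = 595 N at distance d → arm d·cos45.3° → τ = 595·d·0.7034 clockwise.
Wall normal N at the top has arm L sinθ = 6.049 m counterclockwise, so Στ = 0 gives N·6.049 = 395.1 + 418.5·d.
ΣFy = 0 ⇒ N_floor = 727 N, so the maximum friction is μ_s·N_floor = 0.36×727 = 261.7 N. ΣFx = 0 ⇒ N_wall = f, so at the slipping point N = 261.7 N.
Substituting: 261.7×6.049 = 395.1 + 418.5·d ⇒ d = (1583 − 395.1) / 418.5 = 2.84 m.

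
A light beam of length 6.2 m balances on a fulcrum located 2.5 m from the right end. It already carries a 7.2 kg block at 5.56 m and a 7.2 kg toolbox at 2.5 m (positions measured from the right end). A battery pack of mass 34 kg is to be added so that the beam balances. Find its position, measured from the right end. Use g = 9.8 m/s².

x ≈ 1.85 m from the right end

Take moments about the fulcrum (at 2.5 m from the right end).
Block: 7.2 × 9.8 = 70.56 N down at 5.56 m → arm 3.06 m, τ = 70.56 × 3.06 = 215.9 N·m counterclockwise.
Toolbox: acts at the fulcrum, moment arm 0 → no torque.
Net moment of existing loads = 215.9 N·m counterclockwise.
The battery pack weighs 34 × 9.8 = 333.2 N and must supply an equal clockwise moment, so its lever arm about the fulcrum is 215.9 / 333.2 = 0.648 m.
That puts it at 2.5 − 0.648 = 1.85 m from the right end.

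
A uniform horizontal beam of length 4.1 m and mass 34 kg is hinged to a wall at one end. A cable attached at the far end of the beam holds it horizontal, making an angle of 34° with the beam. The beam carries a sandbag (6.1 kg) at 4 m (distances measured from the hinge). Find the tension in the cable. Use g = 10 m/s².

About the hinge:
Beam weight: 34 × 10 = 340 N down at 2.05 m → arm 2.05 m, τ = 340 × 2.05 = 697 N·m clockwise.
Sandbag: 6.1 × 10 = 61 N down at 4 m → arm 4 m, τ = 61 × 4 = 244 N·m clockwise.
Total clockwise load moment = 941 N·m.
The cable tension T acts at 4.1 m; only its component perpendicular to the beam, T sinθ, produces torque. sin 34° = 0.5592.
Στ = 0 ⇒ T × 4.1 × 0.5592 = 941 ⇒ T = 941 / 2.293 = 410 N.

T ≈ 410 N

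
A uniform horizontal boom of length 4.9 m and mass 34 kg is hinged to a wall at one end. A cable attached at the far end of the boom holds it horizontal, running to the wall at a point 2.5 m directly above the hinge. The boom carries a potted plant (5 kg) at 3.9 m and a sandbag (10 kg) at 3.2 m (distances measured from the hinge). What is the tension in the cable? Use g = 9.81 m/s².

Sum moments about the hinge (the unknown hinge reaction has zero arm there).
Beam weight: 34 × 9.81 = 333.5 N down at 2.45 m → arm 2.45 m, τ = 333.5 × 2.45 = 817.1 N·m clockwise.
Potted plant: 5 × 9.81 = 49.05 N down at 3.9 m → arm 3.9 m, τ = 49.05 × 3.9 = 191.3 N·m clockwise.
Sandbag: 10 × 9.81 = 98.1 N down at 3.2 m → arm 3.2 m, τ = 98.1 × 3.2 = 313.9 N·m clockwise.
Total clockwise load moment = 1322 N·m.
The cable tension T acts at 4.9 m; only its component perpendicular to the boom, T sinθ, produces torque. sinθ = h/√(h²+d²) = 2.5/√(2.5²+4.9²) = 0.4545.
Setting net torque to zero: T × 4.9 × 0.4545 = 1322 → T = 1322 / 2.227 = 594 N.

T ≈ 594 N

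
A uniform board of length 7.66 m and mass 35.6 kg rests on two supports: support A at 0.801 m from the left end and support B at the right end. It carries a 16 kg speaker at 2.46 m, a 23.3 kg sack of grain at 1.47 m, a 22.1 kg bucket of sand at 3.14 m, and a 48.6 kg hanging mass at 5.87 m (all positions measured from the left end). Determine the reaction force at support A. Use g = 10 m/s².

About support B:
Beam weight: 35.6 × 10 = 356 N down at 3.83 m → arm 3.83 m, τ = 356 × 3.83 = 1363 N·m counterclockwise.
Speaker: 16 × 10 = 160 N down at 2.46 m → arm 5.2 m, τ = 160 × 5.2 = 832 N·m counterclockwise.
Sack of grain: 23.3 × 10 = 233 N down at 1.47 m → arm 6.19 m, τ = 233 × 6.19 = 1442 N·m counterclockwise.
Bucket of sand: 22.1 × 10 = 221 N down at 3.14 m → arm 4.52 m, τ = 221 × 4.52 = 998.9 N·m counterclockwise.
Hanging mass: 48.6 × 10 = 486 N down at 5.87 m → arm 1.79 m, τ = 486 × 1.79 = 869.9 N·m counterclockwise.
Net load moment about support B = 5506 N·m counterclockwise.
Reaction R at support A is upward at 0.801 m, arm 6.859 m → moment R × 6.859 clockwise.
For rotational equilibrium, R × 6.859 = 5506, so R = 803 N.

R_A ≈ 803 N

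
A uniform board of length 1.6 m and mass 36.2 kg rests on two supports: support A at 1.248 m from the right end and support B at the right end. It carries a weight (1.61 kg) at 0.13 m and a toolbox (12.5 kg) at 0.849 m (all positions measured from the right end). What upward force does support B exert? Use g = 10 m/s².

Sum moments about support A (its reaction then has zero moment arm).
Beam weight: 36.2 × 10 = 362 N down at 0.8 m → arm 0.448 m, τ = 362 × 0.448 = 162.2 N·m clockwise.
Weight: 1.61 × 10 = 16.1 N down at 0.13 m → arm 1.118 m, τ = 16.1 × 1.118 = 18 N·m clockwise.
Toolbox: 12.5 × 10 = 125 N down at 0.849 m → arm 0.399 m, τ = 125 × 0.399 = 49.88 N·m clockwise.
Net load moment about support A = 230.1 N·m clockwise.
Reaction R at support B is upward at 0 m, arm 1.248 m → moment R × 1.248 counterclockwise.
Balancing moments: R × 1.248 = 230.1, giving R = 184 N.

R_B ≈ 184 N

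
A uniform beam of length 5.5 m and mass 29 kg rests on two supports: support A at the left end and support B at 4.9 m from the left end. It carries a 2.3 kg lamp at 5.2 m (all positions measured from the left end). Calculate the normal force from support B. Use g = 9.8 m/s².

R_B ≈ 183 N

Taking torques about support A:
Beam weight: 29 × 9.8 = 284.2 N down at 2.75 m → arm 2.75 m, τ = 284.2 × 2.75 = 781.5 N·m clockwise.
Lamp: 2.3 × 9.8 = 22.54 N down at 5.2 m → arm 5.2 m, τ = 22.54 × 5.2 = 117.2 N·m clockwise.
Net load moment about support A = 898.7 N·m clockwise.
Reaction R at support B is upward at 4.9 m, arm 4.9 m → moment R × 4.9 counterclockwise.
Balancing moments: R × 4.9 = 898.7, giving R = 183 N.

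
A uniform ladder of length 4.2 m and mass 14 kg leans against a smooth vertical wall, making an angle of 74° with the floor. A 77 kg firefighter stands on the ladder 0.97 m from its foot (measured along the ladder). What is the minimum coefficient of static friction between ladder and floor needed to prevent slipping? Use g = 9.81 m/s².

μ_min ≈ 0.0781

Sum moments about the foot of the ladder (the floor normal and friction both act there and drop out).
Ladder weight 14×9.81 = 137.3 N acts at 2.1 m along the ladder; its horizontal arm is 2.1·cos74° = 0.5788 m → τ = 79.47 N·m clockwise.
Firefighter: 77×9.81 = 755.4 N at 0.97 m → arm 0.2674 m → τ = 202 N·m clockwise.
Wall normal N acts horizontally at the top; its moment arm is the height L sinθ = 4.2·sin74° = 4.037 m, counterclockwise.
Στ = 0 ⇒ N × 4.037 = 281.5 ⇒ N = 69.73 N.
ΣFx = 0 ⇒ f = N_wall = 69.73 N. ΣFy = 0 ⇒ N_floor = 892.7 N.
μ_min = f / N_floor = 69.73 / 892.7 = 0.0781.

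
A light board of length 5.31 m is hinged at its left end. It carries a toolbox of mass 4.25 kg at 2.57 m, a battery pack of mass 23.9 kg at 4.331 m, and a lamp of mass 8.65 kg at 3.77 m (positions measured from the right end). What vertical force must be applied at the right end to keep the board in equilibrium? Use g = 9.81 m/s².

About the left end:
Toolbox: 4.25 × 9.81 = 41.69 N down at 2.57 m → arm 2.74 m, τ = 41.69 × 2.74 = 114.2 N·m clockwise.
Battery pack: 23.9 × 9.81 = 234.5 N down at 4.331 m → arm 0.979 m, τ = 234.5 × 0.979 = 229.6 N·m clockwise.
Lamp: 8.65 × 9.81 = 84.86 N down at 3.77 m → arm 1.54 m, τ = 84.86 × 1.54 = 130.7 N·m clockwise.
Net moment of the loads = 474.5 N·m clockwise.
The upward force F acts at the right end, arm 5.31 m, giving F × 5.31 counterclockwise.
Στ = 0 ⇒ F × 5.31 = 474.5 ⇒ F = 474.5 / 5.31 = 89.4 N.

F ≈ 89.4 N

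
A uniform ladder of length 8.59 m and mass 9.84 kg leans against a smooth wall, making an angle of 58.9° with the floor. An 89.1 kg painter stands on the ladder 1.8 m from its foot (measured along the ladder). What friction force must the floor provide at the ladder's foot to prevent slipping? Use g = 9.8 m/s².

f ≈ 139 N

Sum moments about the foot of the ladder (the floor normal and friction both act there and drop out).
Ladder weight 9.84×9.8 = 96.43 N acts at 4.295 m along the ladder; its horizontal arm is 4.295·cos58.9° = 2.219 m → τ = 214 N·m clockwise.
Painter: 89.1×9.8 = 873.2 N at 1.8 m → arm 0.9298 m → τ = 811.9 N·m clockwise.
Wall normal N acts horizontally at the top; its moment arm is the height L sinθ = 8.59·sin58.9° = 7.355 m, counterclockwise.
Balancing moments: N × 7.355 = 1026, giving N = 139 N.
ΣFx = 0: friction at the foot balances the wall's push, so f = N_wall = 139 N.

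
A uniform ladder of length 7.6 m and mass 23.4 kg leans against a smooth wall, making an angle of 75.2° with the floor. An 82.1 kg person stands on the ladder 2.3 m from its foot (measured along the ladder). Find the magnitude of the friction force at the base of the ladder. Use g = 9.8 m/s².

f ≈ 94.6 N

About the foot of the ladder:
Ladder weight 23.4×9.8 = 229.3 N acts at 3.8 m along the ladder; its horizontal arm is 3.8·cos75.2° = 0.9707 m → τ = 222.6 N·m clockwise.
Person: 82.1×9.8 = 804.6 N at 2.3 m → arm 0.5875 m → τ = 472.7 N·m clockwise.
Wall normal N acts horizontally at the top; its moment arm is the height L sinθ = 7.6·sin75.2° = 7.348 m, counterclockwise.
Στ = 0 ⇒ N × 7.348 = 695.3 ⇒ N = 94.6 N.
ΣFx = 0: friction at the foot balances the wall's push, so f = N_wall = 94.6 N.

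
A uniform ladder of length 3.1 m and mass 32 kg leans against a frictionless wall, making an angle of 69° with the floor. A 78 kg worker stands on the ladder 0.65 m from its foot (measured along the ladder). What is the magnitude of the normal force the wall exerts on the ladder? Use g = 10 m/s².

N_wall ≈ 124 N

Choose the foot of the ladder as the axis so the floor normal and friction both act there and drop out.
Ladder weight 32×10 = 320 N acts at 1.55 m along the ladder; its horizontal arm is 1.55·cos69° = 0.5555 m → τ = 177.8 N·m clockwise.
Worker: 78×10 = 780 N at 0.65 m → arm 0.2329 m → τ = 181.7 N·m clockwise.
Wall normal N acts horizontally at the top; its moment arm is the height L sinθ = 3.1·sin69° = 2.894 m, counterclockwise.
Balancing moments: N × 2.894 = 359.5, giving N = 124 N.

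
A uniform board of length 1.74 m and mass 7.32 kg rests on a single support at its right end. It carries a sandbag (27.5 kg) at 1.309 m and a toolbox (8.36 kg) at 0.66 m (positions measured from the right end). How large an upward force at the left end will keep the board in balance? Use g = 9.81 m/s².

F ≈ 270 N

Sum moments about the right end (the unknown pivot reaction has zero arm there).
Beam weight: 7.32 × 9.81 = 71.81 N down at 0.87 m → arm 0.87 m, τ = 71.81 × 0.87 = 62.47 N·m counterclockwise.
Sandbag: 27.5 × 9.81 = 269.8 N down at 1.309 m → arm 1.309 m, τ = 269.8 × 1.309 = 353.2 N·m counterclockwise.
Toolbox: 8.36 × 9.81 = 82.01 N down at 0.66 m → arm 0.66 m, τ = 82.01 × 0.66 = 54.13 N·m counterclockwise.
Net moment of the loads = 469.8 N·m counterclockwise.
The upward force F acts at the left end, arm 1.74 m, giving F × 1.74 clockwise.
For rotational equilibrium, F × 1.74 = 469.8, so F = 469.8 / 1.74 = 270 N.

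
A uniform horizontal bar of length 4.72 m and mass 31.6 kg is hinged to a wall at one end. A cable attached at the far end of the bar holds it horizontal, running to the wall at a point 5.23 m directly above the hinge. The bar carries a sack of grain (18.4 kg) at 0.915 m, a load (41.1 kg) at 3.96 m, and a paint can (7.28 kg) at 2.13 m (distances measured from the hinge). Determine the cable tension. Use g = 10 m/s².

T ≈ 770 N

Take moments about the hinge.
Beam weight: 31.6 × 10 = 316 N down at 2.36 m → arm 2.36 m, τ = 316 × 2.36 = 745.8 N·m clockwise.
Sack of grain: 18.4 × 10 = 184 N down at 0.915 m → arm 0.915 m, τ = 184 × 0.915 = 168.4 N·m clockwise.
Load: 41.1 × 10 = 411 N down at 3.96 m → arm 3.96 m, τ = 411 × 3.96 = 1628 N·m clockwise.
Paint can: 7.28 × 10 = 72.8 N down at 2.13 m → arm 2.13 m, τ = 72.8 × 2.13 = 155.1 N·m clockwise.
Total clockwise load moment = 2697 N·m.
The cable tension T acts at 4.72 m; only its component perpendicular to the bar, T sinθ, produces torque. sinθ = h/√(h²+d²) = 5.23/√(5.23²+4.72²) = 0.7424.
Στ = 0 ⇒ T × 4.72 × 0.7424 = 2697 ⇒ T = 2697 / 3.504 = 770 N.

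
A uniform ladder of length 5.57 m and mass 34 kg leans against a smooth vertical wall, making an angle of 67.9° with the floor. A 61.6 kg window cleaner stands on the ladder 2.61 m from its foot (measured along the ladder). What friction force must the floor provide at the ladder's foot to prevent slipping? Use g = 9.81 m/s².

About the foot of the ladder:
Ladder weight 34×9.81 = 333.5 N acts at 2.785 m along the ladder; its horizontal arm is 2.785·cos67.9° = 1.048 m → τ = 349.5 N·m clockwise.
Window cleaner: 61.6×9.81 = 604.3 N at 2.61 m → arm 0.9819 m → τ = 593.4 N·m clockwise.
Wall normal N acts horizontally at the top; its moment arm is the height L sinθ = 5.57·sin67.9° = 5.161 m, counterclockwise.
For rotational equilibrium, N × 5.161 = 942.9, so N = 183 N.
ΣFx = 0: friction at the foot balances the wall's push, so f = N_wall = 183 N.

f ≈ 183 N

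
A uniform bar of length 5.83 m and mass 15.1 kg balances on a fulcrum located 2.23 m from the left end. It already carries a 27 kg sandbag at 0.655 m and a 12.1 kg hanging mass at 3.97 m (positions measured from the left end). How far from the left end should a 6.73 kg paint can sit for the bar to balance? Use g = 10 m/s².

x ≈ 3.88 m from the left end

About the fulcrum (at 2.23 m from the left end):
Beam weight: 15.1 × 10 = 151 N down at 2.915 m → arm 0.685 m, τ = 151 × 0.685 = 103.4 N·m clockwise.
Sandbag: 27 × 10 = 270 N down at 0.655 m → arm 1.575 m, τ = 270 × 1.575 = 425.2 N·m counterclockwise.
Hanging mass: 12.1 × 10 = 121 N down at 3.97 m → arm 1.74 m, τ = 121 × 1.74 = 210.5 N·m clockwise.
Net moment of existing loads = 111.3 N·m counterclockwise.
The paint can weighs 6.73 × 10 = 67.3 N and must supply an equal clockwise moment, so its lever arm about the fulcrum is 111.3 / 67.3 = 1.65 m.
That puts it at 2.23 + 1.65 = 3.88 m from the left end.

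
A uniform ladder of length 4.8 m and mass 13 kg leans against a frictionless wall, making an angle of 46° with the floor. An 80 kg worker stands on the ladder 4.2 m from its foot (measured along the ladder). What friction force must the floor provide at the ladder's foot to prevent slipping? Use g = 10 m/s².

f ≈ 739 N

Take moments about the foot of the ladder.
Ladder weight 13×10 = 130 N acts at 2.4 m along the ladder; its horizontal arm is 2.4·cos46° = 1.667 m → τ = 216.7 N·m clockwise.
Worker: 80×10 = 800 N at 4.2 m → arm 2.918 m → τ = 2334 N·m clockwise.
Wall normal N acts horizontally at the top; its moment arm is the height L sinθ = 4.8·sin46° = 3.453 m, counterclockwise.
For rotational equilibrium, N × 3.453 = 2551, so N = 739 N.
ΣFx = 0: friction at the foot balances the wall's push, so f = N_wall = 739 N.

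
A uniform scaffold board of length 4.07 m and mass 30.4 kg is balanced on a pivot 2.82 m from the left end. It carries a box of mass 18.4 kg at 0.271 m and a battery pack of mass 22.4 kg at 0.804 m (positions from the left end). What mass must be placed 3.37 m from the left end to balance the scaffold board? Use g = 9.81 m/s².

m ≈ 211 kg

Sum moments about the pivot (at 2.82 m from the left end) (the support reaction has zero arm there).
Beam weight: 30.4 × 9.81 = 298.2 N down at 2.035 m → arm 0.785 m, τ = 298.2 × 0.785 = 234.1 N·m counterclockwise.
Box: 18.4 × 9.81 = 180.5 N down at 0.271 m → arm 2.549 m, τ = 180.5 × 2.549 = 460.1 N·m counterclockwise.
Battery pack: 22.4 × 9.81 = 219.7 N down at 0.804 m → arm 2.016 m, τ = 219.7 × 2.016 = 442.9 N·m counterclockwise.
Net moment of known loads = 1137 N·m counterclockwise.
An unknown mass m at 3.37 m has arm 0.55 m; its moment is m·g·0.55 clockwise.
Balancing moments: m × 9.81 × 0.55 = 1137, giving m = 1137 / (9.81 × 0.55) = 211 kg.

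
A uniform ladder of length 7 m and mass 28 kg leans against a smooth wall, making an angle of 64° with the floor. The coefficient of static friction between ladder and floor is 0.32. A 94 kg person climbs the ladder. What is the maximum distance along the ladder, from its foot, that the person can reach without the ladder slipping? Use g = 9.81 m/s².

Take moments about the foot of the ladder.
Ladder weight 28×9.81 = 274.7 N acts at 3.5 m along the ladder; its horizontal arm is 3.5·cos64° = 1.534 m → τ = 421.4 N·m clockwise.
Person weight 94×9.81 = 922.1 N at distance d → arm d·cos64° → τ = 922.1·d·0.4384 clockwise.
Wall normal N at the top has arm L sinθ = 6.292 m counterclockwise, so Στ = 0 gives N·6.292 = 421.4 + 404.2·d.
ΣFy = 0 ⇒ N_floor = 1197 N, so the maximum friction is μ_s·N_floor = 0.32×1197 = 383 N. ΣFx = 0 ⇒ N_wall = f, so at the slipping point N = 383 N.
Substituting: 383×6.292 = 421.4 + 404.2·d ⇒ d = (2410 − 421.4) / 404.2 = 4.92 m.

d ≈ 4.92 m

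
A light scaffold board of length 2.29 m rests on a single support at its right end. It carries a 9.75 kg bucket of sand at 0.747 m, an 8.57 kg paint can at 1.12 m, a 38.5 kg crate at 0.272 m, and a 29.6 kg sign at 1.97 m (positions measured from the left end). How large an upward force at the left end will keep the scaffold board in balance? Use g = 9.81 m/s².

About the right end:
Bucket of sand: 9.75 × 9.81 = 95.65 N down at 0.747 m → arm 1.543 m, τ = 95.65 × 1.543 = 147.6 N·m counterclockwise.
Paint can: 8.57 × 9.81 = 84.07 N down at 1.12 m → arm 1.17 m, τ = 84.07 × 1.17 = 98.36 N·m counterclockwise.
Crate: 38.5 × 9.81 = 377.7 N down at 0.272 m → arm 2.018 m, τ = 377.7 × 2.018 = 762.2 N·m counterclockwise.
Sign: 29.6 × 9.81 = 290.4 N down at 1.97 m → arm 0.32 m, τ = 290.4 × 0.32 = 92.93 N·m counterclockwise.
Net moment of the loads = 1101 N·m counterclockwise.
The upward force F acts at the left end, arm 2.29 m, giving F × 2.29 clockwise.
Setting net torque to zero: F × 2.29 = 1101 → F = 1101 / 2.29 = 481 N.

F ≈ 481 N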